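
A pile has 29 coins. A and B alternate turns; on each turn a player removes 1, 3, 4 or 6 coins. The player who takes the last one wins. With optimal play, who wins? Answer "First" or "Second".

Mark each pile size as W (mover wins) or L (mover loses):
i:   0  1  2  3  4  5  6  7  8  9 10 11 12 13 14 15 16 17 18 19 20 21 22 23 24 25 26 27 28 29
     L  W  L  W  W  W  W  L  W  L  W  W  W  W  L  W  L  W  W  W  W  L  W  L  W  W  W  W  L  W
Position 29 is W, so the first player wins.

First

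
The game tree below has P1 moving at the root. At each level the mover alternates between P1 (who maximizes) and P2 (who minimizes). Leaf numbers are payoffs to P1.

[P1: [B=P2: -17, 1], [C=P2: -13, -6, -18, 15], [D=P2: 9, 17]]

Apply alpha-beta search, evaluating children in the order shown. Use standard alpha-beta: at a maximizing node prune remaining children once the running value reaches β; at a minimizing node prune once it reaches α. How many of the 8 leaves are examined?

B [α=-∞,β=+∞]: v=-17
C [α=-17,β=+∞]: v=-18 after child 3 ≤ α → α-cutoff, skip 1
D [α=-17,β=+∞]: v=9
Root [α=-∞,β=+∞]: v=9
Leaves evaluated: 7 of 8.

7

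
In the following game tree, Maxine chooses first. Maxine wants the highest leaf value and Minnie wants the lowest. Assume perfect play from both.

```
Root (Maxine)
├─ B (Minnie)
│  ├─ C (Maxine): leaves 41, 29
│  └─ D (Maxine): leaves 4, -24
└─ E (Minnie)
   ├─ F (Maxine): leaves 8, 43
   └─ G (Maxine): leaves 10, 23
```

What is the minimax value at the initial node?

23

C (Maxine): max(41, 29) = 41
D (Maxine): max(4, -24) = 4
B (Minnie): min(41, 4) = 4
F (Maxine): max(8, 43) = 43
G (Maxine): max(10, 23) = 23
E (Minnie): min(43, 23) = 23
Root (Maxine): max(4, 23) = 23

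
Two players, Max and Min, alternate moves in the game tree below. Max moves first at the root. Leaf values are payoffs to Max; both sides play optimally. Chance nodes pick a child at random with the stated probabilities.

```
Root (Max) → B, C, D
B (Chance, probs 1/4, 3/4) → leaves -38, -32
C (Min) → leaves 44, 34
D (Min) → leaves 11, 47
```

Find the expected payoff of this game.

34

B (Chance): 1/4·-38 + 3/4·-32 = -33.5
C (Min): min(44, 34) = 34
D (Min): min(11, 47) = 11
Root (Max): max(-33.5, 34, 11) = 34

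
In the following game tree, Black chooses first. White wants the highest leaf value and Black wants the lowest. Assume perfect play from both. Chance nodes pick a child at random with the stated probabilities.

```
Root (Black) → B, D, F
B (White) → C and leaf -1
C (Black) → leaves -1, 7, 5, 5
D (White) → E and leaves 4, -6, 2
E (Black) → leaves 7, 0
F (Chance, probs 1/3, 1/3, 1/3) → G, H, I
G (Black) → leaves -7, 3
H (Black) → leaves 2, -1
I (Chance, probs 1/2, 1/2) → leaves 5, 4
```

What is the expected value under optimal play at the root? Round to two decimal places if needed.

-1.17

C (Black): min(-1, 7, 5, 5) = -1
B (White): max(-1, -1) = -1
E (Black): min(7, 0) = 0
D (White): max(0, 4, -6, 2) = 4
G (Black): min(-7, 3) = -7
H (Black): min(2, -1) = -1
I (Chance): 1/2·5 + 1/2·4 = 4.5
F (Chance): 1/3·-7 + 1/3·-1 + 1/3·4.5 = -1.17
Root (Black): min(-1, 4, -1.17) = -1.17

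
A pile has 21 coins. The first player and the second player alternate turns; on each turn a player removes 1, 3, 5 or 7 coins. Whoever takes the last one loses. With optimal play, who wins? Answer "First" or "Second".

Second

Mark each pile size as W (mover wins) or L (mover loses):
i:   0  1  2  3  4  5  6  7  8  9 10 11 12 13 14 15 16 17 18 19 20 21
     W  L  W  L  W  L  W  L  W  L  W  L  W  L  W  L  W  L  W  L  W  L
Position 21 is L, so the second player wins.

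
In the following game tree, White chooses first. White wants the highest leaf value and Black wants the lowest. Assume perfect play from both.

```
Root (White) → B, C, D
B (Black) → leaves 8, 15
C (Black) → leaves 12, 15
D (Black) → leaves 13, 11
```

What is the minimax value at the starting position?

12

B (Black): min(8, 15) = 8
C (Black): min(12, 15) = 12
D (Black): min(13, 11) = 11
Root (White): max(8, 12, 11) = 12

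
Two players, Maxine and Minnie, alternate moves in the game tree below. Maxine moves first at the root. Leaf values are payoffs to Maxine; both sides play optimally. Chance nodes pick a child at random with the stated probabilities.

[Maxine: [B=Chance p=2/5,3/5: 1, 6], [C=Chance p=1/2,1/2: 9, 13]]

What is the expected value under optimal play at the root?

11

B (Chance): 2/5·1 + 3/5·6 = 4
C (Chance): 1/2·9 + 1/2·13 = 11
Root (Maxine): max(4, 11) = 11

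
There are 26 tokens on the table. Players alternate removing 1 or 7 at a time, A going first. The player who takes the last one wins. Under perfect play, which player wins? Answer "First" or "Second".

Second

Compute winning (W) and losing (L) positions by backward induction:
i:   0  1  2  3  4  5  6  7  8  9 10 11 12 13 14 15 16 17 18 19 20 21 22 23 24 25 26
     L  W  L  W  L  W  L  W  L  W  L  W  L  W  L  W  L  W  L  W  L  W  L  W  L  W  L
Position 26 is L, so the second player wins.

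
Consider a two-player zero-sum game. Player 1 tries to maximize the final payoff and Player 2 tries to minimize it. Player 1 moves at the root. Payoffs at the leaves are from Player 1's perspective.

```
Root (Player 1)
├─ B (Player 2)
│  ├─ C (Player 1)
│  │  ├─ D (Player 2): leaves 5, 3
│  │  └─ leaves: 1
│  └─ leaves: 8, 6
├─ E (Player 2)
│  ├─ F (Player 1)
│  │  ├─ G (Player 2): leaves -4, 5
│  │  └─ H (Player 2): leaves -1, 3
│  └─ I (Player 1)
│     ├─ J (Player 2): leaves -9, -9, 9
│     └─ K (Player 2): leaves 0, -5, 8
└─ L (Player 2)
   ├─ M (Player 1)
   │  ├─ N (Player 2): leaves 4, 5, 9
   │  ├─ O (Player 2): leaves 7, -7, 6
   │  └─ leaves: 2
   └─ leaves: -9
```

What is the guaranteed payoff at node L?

-9

N: min(4, 5, 9) = 4
O: min(7, -7, 6) = -7
M: max(4, -7, 2) = 4
L: min(4, -9) = -9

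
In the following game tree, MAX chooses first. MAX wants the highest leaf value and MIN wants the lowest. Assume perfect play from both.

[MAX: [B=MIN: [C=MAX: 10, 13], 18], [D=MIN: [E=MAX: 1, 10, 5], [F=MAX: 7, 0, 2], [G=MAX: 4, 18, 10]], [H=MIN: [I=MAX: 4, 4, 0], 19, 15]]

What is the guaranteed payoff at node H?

4

I: max(4, 4, 0) = 4
H: min(4, 19, 15) = 4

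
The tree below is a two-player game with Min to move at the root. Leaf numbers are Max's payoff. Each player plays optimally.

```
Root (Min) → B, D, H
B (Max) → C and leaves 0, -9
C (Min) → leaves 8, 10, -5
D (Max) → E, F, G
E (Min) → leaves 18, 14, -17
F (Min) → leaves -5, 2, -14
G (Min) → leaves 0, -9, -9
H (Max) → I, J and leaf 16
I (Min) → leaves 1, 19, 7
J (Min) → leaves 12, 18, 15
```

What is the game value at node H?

16

I: min(1, 19, 7) = 1
J: min(12, 18, 15) = 12
H: max(1, 12, 16) = 16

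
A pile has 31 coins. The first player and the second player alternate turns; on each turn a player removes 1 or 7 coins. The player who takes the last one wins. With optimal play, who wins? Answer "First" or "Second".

i:   0  1  2  3  4  5  6  7  8  9 10 11 12 13 14 15 16 17 18 19 20 21 22 23 24 25 26 27 28 29 30 31
     L  W  L  W  L  W  L  W  L  W  L  W  L  W  L  W  L  W  L  W  L  W  L  W  L  W  L  W  L  W  L  W
Position 31 is W, so the first player wins.

First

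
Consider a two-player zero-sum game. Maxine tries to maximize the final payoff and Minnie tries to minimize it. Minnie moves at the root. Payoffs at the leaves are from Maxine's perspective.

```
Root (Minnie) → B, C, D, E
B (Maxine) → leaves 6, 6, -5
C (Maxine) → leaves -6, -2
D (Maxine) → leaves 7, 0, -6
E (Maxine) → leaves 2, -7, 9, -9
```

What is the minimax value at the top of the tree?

-2

B (Maxine): max(6, 6, -5) = 6
C (Maxine): max(-6, -2) = -2
D (Maxine): max(7, 0, -6) = 7
E (Maxine): max(2, -7, 9, -9) = 9
Root (Minnie): min(6, -2, 7, 9) = -2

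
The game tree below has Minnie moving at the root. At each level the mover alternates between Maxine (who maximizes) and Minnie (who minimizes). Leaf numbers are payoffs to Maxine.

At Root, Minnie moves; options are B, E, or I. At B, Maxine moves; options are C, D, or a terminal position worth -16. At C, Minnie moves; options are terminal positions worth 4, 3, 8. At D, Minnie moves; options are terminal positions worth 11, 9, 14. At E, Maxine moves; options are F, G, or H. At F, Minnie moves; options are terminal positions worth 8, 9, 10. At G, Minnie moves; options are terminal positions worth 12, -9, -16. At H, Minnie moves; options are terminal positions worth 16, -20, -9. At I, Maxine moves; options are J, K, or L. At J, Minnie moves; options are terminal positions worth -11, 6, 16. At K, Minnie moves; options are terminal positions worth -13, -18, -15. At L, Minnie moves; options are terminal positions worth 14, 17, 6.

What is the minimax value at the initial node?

C (Minnie): min(4, 3, 8) = 3
D (Minnie): min(11, 9, 14) = 9
B (Maxine): max(3, 9, -16) = 9
F (Minnie): min(8, 9, 10) = 8
G (Minnie): min(12, -9, -16) = -16
H (Minnie): min(16, -20, -9) = -20
E (Maxine): max(8, -16, -20) = 8
J (Minnie): min(-11, 6, 16) = -11
K (Minnie): min(-13, -18, -15) = -18
L (Minnie): min(14, 17, 6) = 6
I (Maxine): max(-11, -18, 6) = 6
Root (Minnie): min(9, 8, 6) = 6

6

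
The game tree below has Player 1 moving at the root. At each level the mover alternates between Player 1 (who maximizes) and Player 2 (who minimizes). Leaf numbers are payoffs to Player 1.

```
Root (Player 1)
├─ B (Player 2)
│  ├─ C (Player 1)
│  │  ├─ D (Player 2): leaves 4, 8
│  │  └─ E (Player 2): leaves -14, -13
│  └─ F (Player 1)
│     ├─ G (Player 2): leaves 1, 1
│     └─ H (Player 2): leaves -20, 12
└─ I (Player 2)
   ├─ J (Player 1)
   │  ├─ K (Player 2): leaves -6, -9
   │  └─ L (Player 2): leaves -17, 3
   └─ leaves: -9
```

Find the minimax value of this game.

D (Player 2): min(4, 8) = 4
E (Player 2): min(-14, -13) = -14
C (Player 1): max(4, -14) = 4
G (Player 2): min(1, 1) = 1
H (Player 2): min(-20, 12) = -20
F (Player 1): max(1, -20) = 1
B (Player 2): min(4, 1) = 1
K (Player 2): min(-6, -9) = -9
L (Player 2): min(-17, 3) = -17
J (Player 1): max(-9, -17) = -9
I (Player 2): min(-9, -9) = -9
Root (Player 1): max(1, -9) = 1

1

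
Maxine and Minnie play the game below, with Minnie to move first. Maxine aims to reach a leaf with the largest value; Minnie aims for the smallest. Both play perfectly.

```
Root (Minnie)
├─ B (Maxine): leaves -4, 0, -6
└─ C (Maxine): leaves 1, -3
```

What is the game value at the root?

0

B (Maxine): max(-4, 0, -6) = 0
C (Maxine): max(1, -3) = 1
Root (Minnie): min(0, 1) = 0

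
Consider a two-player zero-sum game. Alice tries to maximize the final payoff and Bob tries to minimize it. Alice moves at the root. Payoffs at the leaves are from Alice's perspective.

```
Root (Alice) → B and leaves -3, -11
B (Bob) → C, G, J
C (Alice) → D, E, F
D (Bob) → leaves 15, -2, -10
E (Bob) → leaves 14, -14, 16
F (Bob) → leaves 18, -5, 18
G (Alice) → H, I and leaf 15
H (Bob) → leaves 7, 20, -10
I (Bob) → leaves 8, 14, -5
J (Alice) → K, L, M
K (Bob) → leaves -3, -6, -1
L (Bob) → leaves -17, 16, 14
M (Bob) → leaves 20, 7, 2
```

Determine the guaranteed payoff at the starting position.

D (Bob): min(15, -2, -10) = -10
E (Bob): min(14, -14, 16) = -14
F (Bob): min(18, -5, 18) = -5
C (Alice): max(-10, -14, -5) = -5
H (Bob): min(7, 20, -10) = -10
I (Bob): min(8, 14, -5) = -5
G (Alice): max(-10, -5, 15) = 15
K (Bob): min(-3, -6, -1) = -6
L (Bob): min(-17, 16, 14) = -17
M (Bob): min(20, 7, 2) = 2
J (Alice): max(-6, -17, 2) = 2
B (Bob): min(-5, 15, 2) = -5
Root (Alice): max(-5, -3, -11) = -3

-3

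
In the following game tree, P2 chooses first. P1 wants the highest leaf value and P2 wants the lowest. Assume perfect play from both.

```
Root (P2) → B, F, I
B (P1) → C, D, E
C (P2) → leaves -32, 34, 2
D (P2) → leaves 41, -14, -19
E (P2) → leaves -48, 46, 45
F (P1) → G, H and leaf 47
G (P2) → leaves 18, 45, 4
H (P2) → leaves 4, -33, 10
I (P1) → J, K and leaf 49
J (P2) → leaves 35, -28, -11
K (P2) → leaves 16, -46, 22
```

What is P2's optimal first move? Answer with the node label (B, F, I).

B

C (P2): min(-32, 34, 2) = -32
D (P2): min(41, -14, -19) = -19
E (P2): min(-48, 46, 45) = -48
B (P1): max(-32, -19, -48) = -19
G (P2): min(18, 45, 4) = 4
H (P2): min(4, -33, 10) = -33
F (P1): max(4, -33, 47) = 47
J (P2): min(35, -28, -11) = -28
K (P2): min(16, -46, 22) = -46
I (P1): max(-28, -46, 49) = 49
Root (P2): min(-19, 47, 49) = -19
P2 picks the child with the lowest value: B (value -19).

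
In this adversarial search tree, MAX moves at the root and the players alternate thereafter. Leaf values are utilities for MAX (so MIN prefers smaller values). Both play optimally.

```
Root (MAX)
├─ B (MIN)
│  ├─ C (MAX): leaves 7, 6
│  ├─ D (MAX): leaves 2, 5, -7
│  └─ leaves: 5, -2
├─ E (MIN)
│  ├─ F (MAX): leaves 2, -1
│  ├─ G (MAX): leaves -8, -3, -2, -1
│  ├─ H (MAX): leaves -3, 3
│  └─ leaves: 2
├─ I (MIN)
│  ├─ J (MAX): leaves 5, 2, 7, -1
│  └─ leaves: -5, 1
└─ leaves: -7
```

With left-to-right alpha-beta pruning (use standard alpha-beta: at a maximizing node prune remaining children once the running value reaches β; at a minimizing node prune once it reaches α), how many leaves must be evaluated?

22

C [α=-∞,β=+∞]: v=7
D [α=-∞,β=7]: v=5
B [α=-∞,β=+∞]: v=-2
F [α=-2,β=+∞]: v=2
G [α=-2,β=2]: v=-1
H [α=-2,β=-1]: v=3
E [α=-2,β=+∞]: v=-1
J [α=-1,β=+∞]: v=7
I [α=-1,β=+∞]: v=-5 after child 2 ≤ α → α-cutoff, skip 1
Root [α=-∞,β=+∞]: v=-1
Leaves evaluated: 22 of 23.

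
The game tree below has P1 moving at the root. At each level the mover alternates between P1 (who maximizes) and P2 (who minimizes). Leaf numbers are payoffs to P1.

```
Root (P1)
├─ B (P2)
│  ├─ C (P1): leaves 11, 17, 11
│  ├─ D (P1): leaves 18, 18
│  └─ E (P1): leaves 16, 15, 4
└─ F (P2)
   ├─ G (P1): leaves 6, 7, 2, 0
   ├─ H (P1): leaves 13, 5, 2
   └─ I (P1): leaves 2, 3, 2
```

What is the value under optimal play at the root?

16

C (P1): max(11, 17, 11) = 17
D (P1): max(18, 18) = 18
E (P1): max(16, 15, 4) = 16
B (P2): min(17, 18, 16) = 16
G (P1): max(6, 7, 2, 0) = 7
H (P1): max(13, 5, 2) = 13
I (P1): max(2, 3, 2) = 3
F (P2): min(7, 13, 3) = 3
Root (P1): max(16, 3) = 16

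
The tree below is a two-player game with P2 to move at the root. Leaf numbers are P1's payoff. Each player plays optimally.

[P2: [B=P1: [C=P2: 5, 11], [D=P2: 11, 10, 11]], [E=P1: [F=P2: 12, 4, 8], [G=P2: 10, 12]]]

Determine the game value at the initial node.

10

C (P2): min(5, 11) = 5
D (P2): min(11, 10, 11) = 10
B (P1): max(5, 10) = 10
F (P2): min(12, 4, 8) = 4
G (P2): min(10, 12) = 10
E (P1): max(4, 10) = 10
Root (P2): min(10, 10) = 10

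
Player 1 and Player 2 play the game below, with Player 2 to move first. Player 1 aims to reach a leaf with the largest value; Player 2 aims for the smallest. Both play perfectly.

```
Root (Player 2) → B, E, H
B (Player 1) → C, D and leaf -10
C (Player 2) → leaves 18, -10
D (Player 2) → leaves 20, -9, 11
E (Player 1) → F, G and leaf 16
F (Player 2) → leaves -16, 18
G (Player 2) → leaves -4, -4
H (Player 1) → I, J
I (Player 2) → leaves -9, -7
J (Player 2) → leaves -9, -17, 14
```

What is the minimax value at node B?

C: min(18, -10) = -10
D: min(20, -9, 11) = -9
B: max(-10, -9, -10) = -9

-9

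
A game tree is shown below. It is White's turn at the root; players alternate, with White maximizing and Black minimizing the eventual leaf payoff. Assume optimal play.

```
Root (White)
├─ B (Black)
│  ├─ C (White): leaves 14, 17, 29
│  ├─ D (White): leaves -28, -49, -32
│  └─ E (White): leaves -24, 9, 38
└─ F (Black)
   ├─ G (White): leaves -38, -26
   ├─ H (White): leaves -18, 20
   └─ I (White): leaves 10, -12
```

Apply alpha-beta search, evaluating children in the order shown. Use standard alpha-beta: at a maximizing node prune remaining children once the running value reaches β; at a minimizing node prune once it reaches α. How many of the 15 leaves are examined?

C [α=-∞,β=+∞]: v=29
D [α=-∞,β=29]: v=-28
E [α=-∞,β=-28]: v=-24 after child 1 ≥ β → β-cutoff, skip 2
B [α=-∞,β=+∞]: v=-28
G [α=-28,β=+∞]: v=-26
H [α=-28,β=-26]: v=-18 after child 1 ≥ β → β-cutoff, skip 1
I [α=-28,β=-26]: v=10 after child 1 ≥ β → β-cutoff, skip 1
F [α=-28,β=+∞]: v=-26
Root [α=-∞,β=+∞]: v=-26
Leaves evaluated: 11 of 15.

11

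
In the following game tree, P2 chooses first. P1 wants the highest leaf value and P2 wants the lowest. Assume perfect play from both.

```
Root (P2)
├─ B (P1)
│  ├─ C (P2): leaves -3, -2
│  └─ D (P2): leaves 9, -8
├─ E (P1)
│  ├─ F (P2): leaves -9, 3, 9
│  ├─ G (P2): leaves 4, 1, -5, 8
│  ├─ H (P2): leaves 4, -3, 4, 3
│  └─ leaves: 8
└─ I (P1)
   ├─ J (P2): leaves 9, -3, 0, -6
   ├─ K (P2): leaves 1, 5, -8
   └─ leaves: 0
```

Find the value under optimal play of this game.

-3

C (P2): min(-3, -2) = -3
D (P2): min(9, -8) = -8
B (P1): max(-3, -8) = -3
F (P2): min(-9, 3, 9) = -9
G (P2): min(4, 1, -5, 8) = -5
H (P2): min(4, -3, 4, 3) = -3
E (P1): max(-9, -5, -3, 8) = 8
J (P2): min(9, -3, 0, -6) = -6
K (P2): min(1, 5, -8) = -8
I (P1): max(-6, -8, 0) = 0
Root (P2): min(-3, 8, 0) = -3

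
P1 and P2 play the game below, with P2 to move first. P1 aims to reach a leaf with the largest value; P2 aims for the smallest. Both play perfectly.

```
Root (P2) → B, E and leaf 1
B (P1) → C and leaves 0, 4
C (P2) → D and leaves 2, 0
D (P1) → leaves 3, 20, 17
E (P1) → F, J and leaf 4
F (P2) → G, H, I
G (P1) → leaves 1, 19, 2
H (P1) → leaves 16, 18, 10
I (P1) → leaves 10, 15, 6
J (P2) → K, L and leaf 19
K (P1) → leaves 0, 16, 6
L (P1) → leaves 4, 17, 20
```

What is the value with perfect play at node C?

D: max(3, 20, 17) = 20
C: min(20, 2, 0) = 0

0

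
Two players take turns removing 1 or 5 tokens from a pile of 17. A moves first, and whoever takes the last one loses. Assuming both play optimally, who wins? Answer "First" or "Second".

Second

Positions where the player to move wins (W) vs loses (L):
i:   0  1  2  3  4  5  6  7  8  9 10 11 12 13 14 15 16 17
     W  L  W  L  W  L  W  L  W  L  W  L  W  L  W  L  W  L
Position 17 is L, so the second player wins.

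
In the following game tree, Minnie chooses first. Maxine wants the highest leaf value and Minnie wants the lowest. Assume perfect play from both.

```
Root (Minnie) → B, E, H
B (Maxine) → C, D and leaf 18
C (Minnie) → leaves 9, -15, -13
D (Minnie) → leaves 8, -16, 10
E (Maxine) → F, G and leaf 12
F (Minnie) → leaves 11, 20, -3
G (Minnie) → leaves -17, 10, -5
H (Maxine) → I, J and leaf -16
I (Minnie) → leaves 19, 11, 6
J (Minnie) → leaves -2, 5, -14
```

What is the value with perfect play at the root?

6

C (Minnie): min(9, -15, -13) = -15
D (Minnie): min(8, -16, 10) = -16
B (Maxine): max(-15, -16, 18) = 18
F (Minnie): min(11, 20, -3) = -3
G (Minnie): min(-17, 10, -5) = -17
E (Maxine): max(-3, -17, 12) = 12
I (Minnie): min(19, 11, 6) = 6
J (Minnie): min(-2, 5, -14) = -14
H (Maxine): max(6, -14, -16) = 6
Root (Minnie): min(18, 12, 6) = 6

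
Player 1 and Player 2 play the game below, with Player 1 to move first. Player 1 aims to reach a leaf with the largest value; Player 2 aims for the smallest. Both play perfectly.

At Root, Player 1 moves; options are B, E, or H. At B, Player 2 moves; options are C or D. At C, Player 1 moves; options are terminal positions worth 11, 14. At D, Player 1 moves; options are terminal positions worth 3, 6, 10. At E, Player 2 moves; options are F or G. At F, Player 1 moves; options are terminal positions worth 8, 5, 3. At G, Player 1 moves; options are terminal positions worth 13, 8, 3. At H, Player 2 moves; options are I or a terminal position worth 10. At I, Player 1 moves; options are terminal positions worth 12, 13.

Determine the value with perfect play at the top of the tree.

10

C (Player 1): max(11, 14) = 14
D (Player 1): max(3, 6, 10) = 10
B (Player 2): min(14, 10) = 10
F (Player 1): max(8, 5, 3) = 8
G (Player 1): max(13, 8, 3) = 13
E (Player 2): min(8, 13) = 8
I (Player 1): max(12, 13) = 13
H (Player 2): min(13, 10) = 10
Root (Player 1): max(10, 8, 10) = 10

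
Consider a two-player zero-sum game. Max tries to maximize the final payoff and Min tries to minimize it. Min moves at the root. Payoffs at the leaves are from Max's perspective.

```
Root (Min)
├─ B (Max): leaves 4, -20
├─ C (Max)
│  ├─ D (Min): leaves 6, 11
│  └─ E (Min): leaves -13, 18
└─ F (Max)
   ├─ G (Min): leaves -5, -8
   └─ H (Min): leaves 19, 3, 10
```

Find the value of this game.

3

B (Max): max(4, -20) = 4
D (Min): min(6, 11) = 6
E (Min): min(-13, 18) = -13
C (Max): max(6, -13) = 6
G (Min): min(-5, -8) = -8
H (Min): min(19, 3, 10) = 3
F (Max): max(-8, 3) = 3
Root (Min): min(4, 6, 3) = 3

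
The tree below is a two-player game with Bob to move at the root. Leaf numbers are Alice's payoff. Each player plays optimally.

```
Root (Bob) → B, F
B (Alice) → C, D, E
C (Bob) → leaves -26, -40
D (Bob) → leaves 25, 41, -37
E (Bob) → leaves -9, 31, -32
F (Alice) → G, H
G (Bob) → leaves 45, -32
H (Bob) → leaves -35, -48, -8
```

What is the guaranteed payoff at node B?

C: min(-26, -40) = -40
D: min(25, 41, -37) = -37
E: min(-9, 31, -32) = -32
B: max(-40, -37, -32) = -32

-32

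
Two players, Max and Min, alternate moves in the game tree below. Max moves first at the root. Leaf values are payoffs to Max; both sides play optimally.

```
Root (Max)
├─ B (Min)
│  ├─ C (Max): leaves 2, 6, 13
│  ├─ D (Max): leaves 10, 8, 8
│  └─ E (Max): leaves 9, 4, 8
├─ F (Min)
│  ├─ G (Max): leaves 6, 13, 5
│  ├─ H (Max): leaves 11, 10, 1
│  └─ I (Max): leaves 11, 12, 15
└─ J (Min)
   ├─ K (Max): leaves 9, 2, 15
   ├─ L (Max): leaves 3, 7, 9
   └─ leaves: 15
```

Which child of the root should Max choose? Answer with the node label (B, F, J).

C (Max): max(2, 6, 13) = 13
D (Max): max(10, 8, 8) = 10
E (Max): max(9, 4, 8) = 9
B (Min): min(13, 10, 9) = 9
G (Max): max(6, 13, 5) = 13
H (Max): max(11, 10, 1) = 11
I (Max): max(11, 12, 15) = 15
F (Min): min(13, 11, 15) = 11
K (Max): max(9, 2, 15) = 15
L (Max): max(3, 7, 9) = 9
J (Min): min(15, 9, 15) = 9
Root (Max): max(9, 11, 9) = 11
Max picks the child with the highest value: F (value 11).

F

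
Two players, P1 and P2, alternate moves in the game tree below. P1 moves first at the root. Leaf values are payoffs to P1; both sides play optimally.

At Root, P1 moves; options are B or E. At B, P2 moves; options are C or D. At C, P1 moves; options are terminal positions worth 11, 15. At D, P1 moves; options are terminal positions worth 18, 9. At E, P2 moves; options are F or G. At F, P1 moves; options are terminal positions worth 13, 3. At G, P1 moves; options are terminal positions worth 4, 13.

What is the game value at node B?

C: max(11, 15) = 15
D: max(18, 9) = 18
B: min(15, 18) = 15

15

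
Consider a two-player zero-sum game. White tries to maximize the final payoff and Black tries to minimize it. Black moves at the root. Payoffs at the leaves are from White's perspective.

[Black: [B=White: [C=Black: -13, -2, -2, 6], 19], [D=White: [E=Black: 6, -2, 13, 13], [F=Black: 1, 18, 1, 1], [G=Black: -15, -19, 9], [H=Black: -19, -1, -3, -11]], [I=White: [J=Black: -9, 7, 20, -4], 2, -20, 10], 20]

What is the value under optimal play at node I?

J: min(-9, 7, 20, -4) = -9
I: max(-9, 2, -20, 10) = 10

10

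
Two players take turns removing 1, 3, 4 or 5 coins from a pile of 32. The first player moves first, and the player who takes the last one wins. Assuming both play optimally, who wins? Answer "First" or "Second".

Second

Positions where the player to move wins (W) vs loses (L):
i:   0  1  2  3  4  5  6  7  8  9 10 11 12 13 14 15 16 17 18 19 20 21 22 23 24 25 26 27 28 29 30 31 32
     L  W  L  W  W  W  W  W  L  W  L  W  W  W  W  W  L  W  L  W  W  W  W  W  L  W  L  W  W  W  W  W  L
Position 32 is L, so the second player wins.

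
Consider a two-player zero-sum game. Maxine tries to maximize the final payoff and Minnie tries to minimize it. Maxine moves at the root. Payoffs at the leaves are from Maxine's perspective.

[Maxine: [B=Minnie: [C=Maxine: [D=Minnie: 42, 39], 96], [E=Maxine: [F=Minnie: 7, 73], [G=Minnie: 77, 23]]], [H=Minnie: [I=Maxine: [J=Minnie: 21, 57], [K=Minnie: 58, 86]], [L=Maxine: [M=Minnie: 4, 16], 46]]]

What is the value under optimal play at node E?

23

F: min(7, 73) = 7
G: min(77, 23) = 23
E: max(7, 23) = 23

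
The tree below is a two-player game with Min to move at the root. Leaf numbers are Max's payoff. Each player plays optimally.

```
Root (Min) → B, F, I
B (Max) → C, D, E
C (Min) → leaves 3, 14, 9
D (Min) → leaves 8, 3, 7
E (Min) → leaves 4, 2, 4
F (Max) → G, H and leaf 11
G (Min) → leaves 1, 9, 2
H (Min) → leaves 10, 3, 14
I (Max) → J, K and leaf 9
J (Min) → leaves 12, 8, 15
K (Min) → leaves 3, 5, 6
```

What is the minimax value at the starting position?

3

C (Min): min(3, 14, 9) = 3
D (Min): min(8, 3, 7) = 3
E (Min): min(4, 2, 4) = 2
B (Max): max(3, 3, 2) = 3
G (Min): min(1, 9, 2) = 1
H (Min): min(10, 3, 14) = 3
F (Max): max(1, 3, 11) = 11
J (Min): min(12, 8, 15) = 8
K (Min): min(3, 5, 6) = 3
I (Max): max(8, 3, 9) = 9
Root (Min): min(3, 11, 9) = 3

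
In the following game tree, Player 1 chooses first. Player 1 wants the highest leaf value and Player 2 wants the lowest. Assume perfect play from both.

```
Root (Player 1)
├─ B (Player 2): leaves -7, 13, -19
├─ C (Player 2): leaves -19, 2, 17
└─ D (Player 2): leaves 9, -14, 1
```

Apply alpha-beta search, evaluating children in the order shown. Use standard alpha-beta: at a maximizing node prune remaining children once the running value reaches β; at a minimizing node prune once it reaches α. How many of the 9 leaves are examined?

B [α=-∞,β=+∞]: v=-19
C [α=-19,β=+∞]: v=-19 after child 1 ≤ α → α-cutoff, skip 2
D [α=-19,β=+∞]: v=-14
Root [α=-∞,β=+∞]: v=-14
Leaves evaluated: 7 of 9.

7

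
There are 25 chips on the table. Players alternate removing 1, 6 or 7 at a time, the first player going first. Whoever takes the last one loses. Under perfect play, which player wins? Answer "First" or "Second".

Second

Compute winning (W) and losing (L) positions by backward induction:
i:   0  1  2  3  4  5  6  7  8  9 10 11 12 13 14 15 16 17 18 19 20 21 22 23 24 25
     W  L  W  L  W  L  W  W  W  W  W  W  W  L  W  L  W  L  W  W  W  W  W  W  W  L
Position 25 is L, so the second player wins.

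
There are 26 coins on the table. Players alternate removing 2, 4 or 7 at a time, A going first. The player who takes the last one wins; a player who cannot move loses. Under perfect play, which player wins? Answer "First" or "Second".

First

i:   0  1  2  3  4  5  6  7  8  9 10 11 12 13 14 15 16 17 18 19 20 21 22 23 24 25 26
     L  L  W  W  W  W  L  W  W  L  W  W  L  W  W  L  W  W  L  W  W  L  W  W  L  W  W
Position 26 is W, so the first player wins.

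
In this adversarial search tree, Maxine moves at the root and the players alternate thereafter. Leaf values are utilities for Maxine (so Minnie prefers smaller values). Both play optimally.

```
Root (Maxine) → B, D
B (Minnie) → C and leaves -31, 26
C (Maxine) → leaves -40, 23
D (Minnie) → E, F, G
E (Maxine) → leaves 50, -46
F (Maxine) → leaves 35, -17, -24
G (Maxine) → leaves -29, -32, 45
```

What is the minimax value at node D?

E: max(50, -46) = 50
F: max(35, -17, -24) = 35
G: max(-29, -32, 45) = 45
D: min(50, 35, 45) = 35

35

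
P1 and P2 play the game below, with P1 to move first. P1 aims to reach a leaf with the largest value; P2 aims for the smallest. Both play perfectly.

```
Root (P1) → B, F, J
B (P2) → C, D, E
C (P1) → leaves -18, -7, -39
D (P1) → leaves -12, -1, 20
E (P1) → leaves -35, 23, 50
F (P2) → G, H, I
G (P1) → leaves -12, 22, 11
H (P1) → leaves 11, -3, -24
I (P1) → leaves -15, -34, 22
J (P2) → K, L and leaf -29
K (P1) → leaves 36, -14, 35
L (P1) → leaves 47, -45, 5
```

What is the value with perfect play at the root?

C (P1): max(-18, -7, -39) = -7
D (P1): max(-12, -1, 20) = 20
E (P1): max(-35, 23, 50) = 50
B (P2): min(-7, 20, 50) = -7
G (P1): max(-12, 22, 11) = 22
H (P1): max(11, -3, -24) = 11
I (P1): max(-15, -34, 22) = 22
F (P2): min(22, 11, 22) = 11
K (P1): max(36, -14, 35) = 36
L (P1): max(47, -45, 5) = 47
J (P2): min(36, 47, -29) = -29
Root (P1): max(-7, 11, -29) = 11

11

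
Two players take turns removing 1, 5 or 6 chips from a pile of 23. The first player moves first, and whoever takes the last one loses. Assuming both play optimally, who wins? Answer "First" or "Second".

Second

Compute winning (W) and losing (L) positions by backward induction:
i:   0  1  2  3  4  5  6  7  8  9 10 11 12 13 14 15 16 17 18 19 20 21 22 23
     W  L  W  L  W  L  W  W  W  W  W  W  L  W  L  W  L  W  W  W  W  W  W  L
Position 23 is L, so the second player wins.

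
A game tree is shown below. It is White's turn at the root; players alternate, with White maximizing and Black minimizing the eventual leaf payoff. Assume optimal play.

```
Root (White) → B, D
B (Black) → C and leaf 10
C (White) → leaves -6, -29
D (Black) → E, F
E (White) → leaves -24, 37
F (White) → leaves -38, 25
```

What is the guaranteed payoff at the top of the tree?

C (White): max(-6, -29) = -6
B (Black): min(-6, 10) = -6
E (White): max(-24, 37) = 37
F (White): max(-38, 25) = 25
D (Black): min(37, 25) = 25
Root (White): max(-6, 25) = 25

25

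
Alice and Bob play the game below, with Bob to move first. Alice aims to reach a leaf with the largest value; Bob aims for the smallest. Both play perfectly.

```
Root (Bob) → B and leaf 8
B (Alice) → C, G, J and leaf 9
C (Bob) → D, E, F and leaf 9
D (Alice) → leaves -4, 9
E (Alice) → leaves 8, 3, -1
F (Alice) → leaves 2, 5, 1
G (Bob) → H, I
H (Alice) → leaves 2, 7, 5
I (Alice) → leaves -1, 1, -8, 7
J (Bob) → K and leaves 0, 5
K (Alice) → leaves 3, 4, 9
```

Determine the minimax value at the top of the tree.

8

D (Alice): max(-4, 9) = 9
E (Alice): max(8, 3, -1) = 8
F (Alice): max(2, 5, 1) = 5
C (Bob): min(9, 8, 5, 9) = 5
H (Alice): max(2, 7, 5) = 7
I (Alice): max(-1, 1, -8, 7) = 7
G (Bob): min(7, 7) = 7
K (Alice): max(3, 4, 9) = 9
J (Bob): min(9, 0, 5) = 0
B (Alice): max(5, 7, 0, 9) = 9
Root (Bob): min(9, 8) = 8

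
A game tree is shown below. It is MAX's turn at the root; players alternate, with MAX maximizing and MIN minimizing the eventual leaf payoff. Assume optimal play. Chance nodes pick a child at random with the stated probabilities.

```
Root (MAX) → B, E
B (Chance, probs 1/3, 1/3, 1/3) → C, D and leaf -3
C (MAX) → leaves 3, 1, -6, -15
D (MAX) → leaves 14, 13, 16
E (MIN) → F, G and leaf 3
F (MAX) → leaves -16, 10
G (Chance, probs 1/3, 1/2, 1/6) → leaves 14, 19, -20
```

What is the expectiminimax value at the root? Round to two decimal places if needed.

5.33

C (MAX): max(3, 1, -6, -15) = 3
D (MAX): max(14, 13, 16) = 16
B (Chance): 1/3·3 + 1/3·16 + 1/3·-3 = 5.33
F (MAX): max(-16, 10) = 10
G (Chance): 1/3·14 + 1/2·19 + 1/6·-20 = 10.83
E (MIN): min(10, 10.83, 3) = 3
Root (MAX): max(5.33, 3) = 5.33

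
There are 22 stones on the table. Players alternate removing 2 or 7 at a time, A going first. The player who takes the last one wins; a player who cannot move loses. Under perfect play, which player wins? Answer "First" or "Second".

Positions where the player to move wins (W) vs loses (L):
i:   0  1  2  3  4  5  6  7  8  9 10 11 12 13 14 15 16 17 18 19 20 21 22
     L  L  W  W  L  L  W  W  W  L  L  W  W  L  L  W  W  W  L  L  W  W  L
Position 22 is L, so the second player wins.

Second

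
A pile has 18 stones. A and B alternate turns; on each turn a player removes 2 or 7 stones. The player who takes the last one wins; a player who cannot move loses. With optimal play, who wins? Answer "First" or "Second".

Positions where the player to move wins (W) vs loses (L):
i:   0  1  2  3  4  5  6  7  8  9 10 11 12 13 14 15 16 17 18
     L  L  W  W  L  L  W  W  W  L  L  W  W  L  L  W  W  W  L
Position 18 is L, so the second player wins.

Second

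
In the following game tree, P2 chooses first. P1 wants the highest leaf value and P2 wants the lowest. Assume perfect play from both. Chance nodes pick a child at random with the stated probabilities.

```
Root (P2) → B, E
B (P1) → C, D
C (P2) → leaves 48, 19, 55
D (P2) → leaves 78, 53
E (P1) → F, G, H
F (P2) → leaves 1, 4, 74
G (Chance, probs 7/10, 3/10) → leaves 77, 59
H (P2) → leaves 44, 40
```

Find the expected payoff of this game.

C (P2): min(48, 19, 55) = 19
D (P2): min(78, 53) = 53
B (P1): max(19, 53) = 53
F (P2): min(1, 4, 74) = 1
G (Chance): 7/10·77 + 3/10·59 = 71.6
H (P2): min(44, 40) = 40
E (P1): max(1, 71.6, 40) = 71.6
Root (P2): min(53, 71.6) = 53

53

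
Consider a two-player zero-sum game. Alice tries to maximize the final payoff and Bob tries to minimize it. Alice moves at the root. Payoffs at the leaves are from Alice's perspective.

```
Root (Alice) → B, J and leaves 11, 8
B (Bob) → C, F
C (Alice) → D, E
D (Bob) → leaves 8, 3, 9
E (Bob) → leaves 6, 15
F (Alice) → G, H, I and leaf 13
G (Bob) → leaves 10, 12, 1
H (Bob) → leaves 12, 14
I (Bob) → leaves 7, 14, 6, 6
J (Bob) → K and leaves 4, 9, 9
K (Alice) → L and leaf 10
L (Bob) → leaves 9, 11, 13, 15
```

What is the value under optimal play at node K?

10

L: min(9, 11, 13, 15) = 9
K: max(9, 10) = 10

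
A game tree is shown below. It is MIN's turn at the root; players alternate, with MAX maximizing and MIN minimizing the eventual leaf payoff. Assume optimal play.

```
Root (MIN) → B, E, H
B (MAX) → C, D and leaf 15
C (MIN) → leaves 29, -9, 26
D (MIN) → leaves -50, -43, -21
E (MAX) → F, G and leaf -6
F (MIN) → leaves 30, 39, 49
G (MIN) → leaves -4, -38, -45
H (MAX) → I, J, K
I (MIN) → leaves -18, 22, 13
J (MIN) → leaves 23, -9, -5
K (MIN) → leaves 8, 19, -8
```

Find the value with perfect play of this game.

-8

C (MIN): min(29, -9, 26) = -9
D (MIN): min(-50, -43, -21) = -50
B (MAX): max(-9, -50, 15) = 15
F (MIN): min(30, 39, 49) = 30
G (MIN): min(-4, -38, -45) = -45
E (MAX): max(30, -45, -6) = 30
I (MIN): min(-18, 22, 13) = -18
J (MIN): min(23, -9, -5) = -9
K (MIN): min(8, 19, -8) = -8
H (MAX): max(-18, -9, -8) = -8
Root (MIN): min(15, 30, -8) = -8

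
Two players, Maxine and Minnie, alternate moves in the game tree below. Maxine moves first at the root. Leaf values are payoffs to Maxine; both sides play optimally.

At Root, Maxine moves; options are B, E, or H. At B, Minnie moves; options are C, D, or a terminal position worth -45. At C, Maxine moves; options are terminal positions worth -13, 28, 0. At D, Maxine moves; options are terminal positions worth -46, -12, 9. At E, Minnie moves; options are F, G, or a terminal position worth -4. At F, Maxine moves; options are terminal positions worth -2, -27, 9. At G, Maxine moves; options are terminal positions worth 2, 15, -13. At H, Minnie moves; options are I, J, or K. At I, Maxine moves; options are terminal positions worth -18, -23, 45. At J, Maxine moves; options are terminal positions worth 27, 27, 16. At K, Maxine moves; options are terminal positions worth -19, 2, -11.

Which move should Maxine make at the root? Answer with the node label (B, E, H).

C (Maxine): max(-13, 28, 0) = 28
D (Maxine): max(-46, -12, 9) = 9
B (Minnie): min(28, 9, -45) = -45
F (Maxine): max(-2, -27, 9) = 9
G (Maxine): max(2, 15, -13) = 15
E (Minnie): min(9, 15, -4) = -4
I (Maxine): max(-18, -23, 45) = 45
J (Maxine): max(27, 27, 16) = 27
K (Maxine): max(-19, 2, -11) = 2
H (Minnie): min(45, 27, 2) = 2
Root (Maxine): max(-45, -4, 2) = 2
Maxine picks the child with the highest value: H (value 2).

H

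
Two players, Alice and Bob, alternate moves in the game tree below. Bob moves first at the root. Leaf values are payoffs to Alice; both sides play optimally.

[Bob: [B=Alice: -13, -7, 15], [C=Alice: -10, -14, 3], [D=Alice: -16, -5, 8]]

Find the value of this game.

B (Alice): max(-13, -7, 15) = 15
C (Alice): max(-10, -14, 3) = 3
D (Alice): max(-16, -5, 8) = 8
Root (Bob): min(15, 3, 8) = 3

3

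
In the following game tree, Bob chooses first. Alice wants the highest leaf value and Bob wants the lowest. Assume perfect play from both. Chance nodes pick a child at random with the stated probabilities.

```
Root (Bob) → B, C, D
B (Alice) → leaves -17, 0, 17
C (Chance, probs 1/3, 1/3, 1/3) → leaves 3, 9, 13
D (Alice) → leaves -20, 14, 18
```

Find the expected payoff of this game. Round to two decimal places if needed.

B (Alice): max(-17, 0, 17) = 17
C (Chance): 1/3·3 + 1/3·9 + 1/3·13 = 8.33
D (Alice): max(-20, 14, 18) = 18
Root (Bob): min(17, 8.33, 18) = 8.33

8.33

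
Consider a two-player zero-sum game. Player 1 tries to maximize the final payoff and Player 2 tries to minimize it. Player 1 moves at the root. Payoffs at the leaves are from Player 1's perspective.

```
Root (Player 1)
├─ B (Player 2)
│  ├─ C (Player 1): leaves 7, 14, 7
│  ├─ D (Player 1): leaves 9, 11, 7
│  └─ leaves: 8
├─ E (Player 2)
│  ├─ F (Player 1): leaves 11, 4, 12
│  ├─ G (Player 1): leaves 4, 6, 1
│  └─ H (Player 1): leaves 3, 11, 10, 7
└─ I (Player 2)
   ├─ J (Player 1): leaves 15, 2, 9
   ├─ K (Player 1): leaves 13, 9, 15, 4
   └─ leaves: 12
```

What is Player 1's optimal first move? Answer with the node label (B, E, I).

C (Player 1): max(7, 14, 7) = 14
D (Player 1): max(9, 11, 7) = 11
B (Player 2): min(14, 11, 8) = 8
F (Player 1): max(11, 4, 12) = 12
G (Player 1): max(4, 6, 1) = 6
H (Player 1): max(3, 11, 10, 7) = 11
E (Player 2): min(12, 6, 11) = 6
J (Player 1): max(15, 2, 9) = 15
K (Player 1): max(13, 9, 15, 4) = 15
I (Player 2): min(15, 15, 12) = 12
Root (Player 1): max(8, 6, 12) = 12
Player 1 picks the child with the highest value: I (value 12).

I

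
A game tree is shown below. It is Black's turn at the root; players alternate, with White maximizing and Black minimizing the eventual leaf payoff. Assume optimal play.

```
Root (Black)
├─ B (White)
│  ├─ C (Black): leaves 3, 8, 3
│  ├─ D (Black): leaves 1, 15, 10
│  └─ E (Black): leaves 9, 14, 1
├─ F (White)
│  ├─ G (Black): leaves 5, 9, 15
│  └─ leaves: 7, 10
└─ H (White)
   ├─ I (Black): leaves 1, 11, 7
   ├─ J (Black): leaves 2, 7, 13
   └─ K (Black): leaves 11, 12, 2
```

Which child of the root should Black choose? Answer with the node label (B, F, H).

H

C (Black): min(3, 8, 3) = 3
D (Black): min(1, 15, 10) = 1
E (Black): min(9, 14, 1) = 1
B (White): max(3, 1, 1) = 3
G (Black): min(5, 9, 15) = 5
F (White): max(5, 7, 10) = 10
I (Black): min(1, 11, 7) = 1
J (Black): min(2, 7, 13) = 2
K (Black): min(11, 12, 2) = 2
H (White): max(1, 2, 2) = 2
Root (Black): min(3, 10, 2) = 2
Black picks the child with the lowest value: H (value 2).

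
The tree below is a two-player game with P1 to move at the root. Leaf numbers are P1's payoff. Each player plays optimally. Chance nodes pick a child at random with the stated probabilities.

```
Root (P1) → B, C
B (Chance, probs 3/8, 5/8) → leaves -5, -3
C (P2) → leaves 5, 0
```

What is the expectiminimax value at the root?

B (Chance): 3/8·-5 + 5/8·-3 = -3.75
C (P2): min(5, 0) = 0
Root (P1): max(-3.75, 0) = 0

0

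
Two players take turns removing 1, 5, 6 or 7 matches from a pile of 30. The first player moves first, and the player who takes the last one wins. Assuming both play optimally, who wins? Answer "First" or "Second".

First

W/L table (W = player to move can force a win):
i:   0  1  2  3  4  5  6  7  8  9 10 11 12 13 14 15 16 17 18 19 20 21 22 23 24 25 26 27 28 29 30
     L  W  L  W  L  W  W  W  W  W  W  W  L  W  L  W  L  W  W  W  W  W  W  W  L  W  L  W  L  W  W
Position 30 is W, so the first player wins.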